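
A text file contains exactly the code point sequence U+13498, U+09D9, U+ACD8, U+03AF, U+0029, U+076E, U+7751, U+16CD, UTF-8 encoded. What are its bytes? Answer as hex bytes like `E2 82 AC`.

F0 93 92 98 E0 A7 99 EA B3 98 CE AF 29 DD AE E7 9D 91 E1 9B 8D

U+13498: 4-byte form → F0 93 92 98.
U+09D9: 3-byte form → E0 A7 99.
U+ACD8: 3-byte form → EA B3 98.
U+03AF: 2-byte form → CE AF.
U+0029: 1-byte form → 29.
U+076E: 2-byte form → DD AE.
U+7751: 3-byte form → E7 9D 91.
U+16CD: 3-byte form → E1 9B 8D.
Concatenated (21 bytes): F0 93 92 98 E0 A7 99 EA B3 98 CE AF 29 DD AE E7 9D 91 E1 9B 8D.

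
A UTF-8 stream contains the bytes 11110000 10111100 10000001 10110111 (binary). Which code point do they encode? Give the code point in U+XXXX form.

Leading byte 0xF0 = 11110000 matches 11110xxx → 4-byte sequence.
Byte 1: 0xF0 = 11110000, payload 000 (3 bits).
Byte 2: 0xBC = 10111100 (10xxxxxx ✓), payload 111100.
Byte 3: 0x81 = 10000001 (10xxxxxx ✓), payload 000001.
Byte 4: 0xB7 = 10110111 (10xxxxxx ✓), payload 110111.
Concatenate: 000111100000001110111 = 0x3C077 (21 bits → U+3C077).

U+3C077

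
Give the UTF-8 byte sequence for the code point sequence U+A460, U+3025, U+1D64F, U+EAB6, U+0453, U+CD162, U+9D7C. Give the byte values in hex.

EA 91 A0 E3 80 A5 F0 9D 99 8F EE AA B6 D1 93 F3 8D 85 A2 E9 B5 BC

U+A460: 3-byte form → EA 91 A0.
U+3025: 3-byte form → E3 80 A5.
U+1D64F: 4-byte form → F0 9D 99 8F.
U+EAB6: 3-byte form → EE AA B6.
U+0453: 2-byte form → D1 93.
U+CD162: 4-byte form → F3 8D 85 A2.
U+9D7C: 3-byte form → E9 B5 BC.
Concatenated (22 bytes): EA 91 A0 E3 80 A5 F0 9D 99 8F EE AA B6 D1 93 F3 8D 85 A2 E9 B5 BC.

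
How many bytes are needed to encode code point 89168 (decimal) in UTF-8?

U+15C50 = 0x15C50. UTF-8 uses 1 byte below 0x80, 2 below 0x800, 3 below 0x10000, 4 up to 0x10FFFF. 0x15C50 is in U+10000–U+10FFFF → 4 bytes.

4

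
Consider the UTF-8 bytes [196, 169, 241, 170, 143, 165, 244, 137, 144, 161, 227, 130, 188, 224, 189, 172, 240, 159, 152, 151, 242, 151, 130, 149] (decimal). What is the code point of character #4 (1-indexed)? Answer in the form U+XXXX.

U+30BC

Offset 0: leading byte 0xC4 = 11000100 → 2-byte char #1 = C4 A9.
Offset 2: leading byte 0xF1 = 11110001 → 4-byte char #2 = F1 AA 8F A5.
Offset 6: leading byte 0xF4 = 11110100 → 4-byte char #3 = F4 89 90 A1.
Offset 10: leading byte 0xE3 = 11100011 → 3-byte char #4 = E3 82 BC.
Leading byte 0xE3 = 11100011 matches 1110xxxx → 3-byte sequence.
Byte 1: 0xE3 = 11100011, payload 0011 (4 bits).
Byte 2: 0x82 = 10000010 (10xxxxxx ✓), payload 000010.
Byte 3: 0xBC = 10111100 (10xxxxxx ✓), payload 111100.
Concatenate: 0011000010111100 = 0x30BC (16 bits → U+30BC).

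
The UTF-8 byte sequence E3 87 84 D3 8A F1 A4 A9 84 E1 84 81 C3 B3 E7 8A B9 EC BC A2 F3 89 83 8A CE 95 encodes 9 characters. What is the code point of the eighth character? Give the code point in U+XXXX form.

Offset 0: leading byte 0xE3 = 11100011 → 3-byte char #1 = E3 87 84.
Offset 3: leading byte 0xD3 = 11010011 → 2-byte char #2 = D3 8A.
Offset 5: leading byte 0xF1 = 11110001 → 4-byte char #3 = F1 A4 A9 84.
Offset 9: leading byte 0xE1 = 11100001 → 3-byte char #4 = E1 84 81.
Offset 12: leading byte 0xC3 = 11000011 → 2-byte char #5 = C3 B3.
Offset 14: leading byte 0xE7 = 11100111 → 3-byte char #6 = E7 8A B9.
Offset 17: leading byte 0xEC = 11101100 → 3-byte char #7 = EC BC A2.
Offset 20: leading byte 0xF3 = 11110011 → 4-byte char #8 = F3 89 83 8A.
Leading byte 0xF3 = 11110011 matches 11110xxx → 4-byte sequence.
Byte 1: 0xF3 = 11110011, payload 011 (3 bits).
Byte 2: 0x89 = 10001001 (10xxxxxx ✓), payload 001001.
Byte 3: 0x83 = 10000011 (10xxxxxx ✓), payload 000011.
Byte 4: 0x8A = 10001010 (10xxxxxx ✓), payload 001010.
Concatenate: 011001001000011001010 = 0xC90CA (21 bits → U+C90CA).

U+C90CA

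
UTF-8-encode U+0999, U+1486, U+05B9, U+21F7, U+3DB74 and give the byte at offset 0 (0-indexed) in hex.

0xE0

U+0999 → 3-byte form E0 A6 99 at offsets 0–2.
Offset 0 falls in char 1's range; it's byte 1 of E0 A6 99 = 0xE0.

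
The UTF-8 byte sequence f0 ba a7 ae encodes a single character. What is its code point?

U+3A9EE

Leading byte 0xF0 = 11110000 matches 11110xxx → 4-byte sequence.
Byte 1: 0xF0 = 11110000, payload 000 (3 bits).
Byte 2: 0xBA = 10111010 (10xxxxxx ✓), payload 111010.
Byte 3: 0xA7 = 10100111 (10xxxxxx ✓), payload 100111.
Byte 4: 0xAE = 10101110 (10xxxxxx ✓), payload 101110.
Concatenate: 000111010100111101110 = 0x3A9EE (21 bits → U+3A9EE).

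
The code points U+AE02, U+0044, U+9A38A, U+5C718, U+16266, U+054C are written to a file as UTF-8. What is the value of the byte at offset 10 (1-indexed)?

0x9C

1-indexed offset 10 is 0-indexed offset 9.
U+AE02 → 3-byte form EA B8 82 at offsets 0–2.
U+0044 → 1-byte form 44 at offsets 3–3.
U+9A38A → 4-byte form F2 9A 8E 8A at offsets 4–7.
U+5C718 → 4-byte form F1 9C 9C 98 at offsets 8–11.
Offset 9 falls in char 4's range; it's byte 2 of F1 9C 9C 98 = 0x9C.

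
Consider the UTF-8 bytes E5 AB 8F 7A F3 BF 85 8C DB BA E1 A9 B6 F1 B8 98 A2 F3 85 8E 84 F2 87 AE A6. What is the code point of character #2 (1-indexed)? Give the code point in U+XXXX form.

U+007A

Offset 0: leading byte 0xE5 = 11100101 → 3-byte char #1 = E5 AB 8F.
Offset 3: leading byte 0x7A = 01111010 → 1-byte char #2 = 7A.
Leading byte 0x7A = 01111010 matches 0xxxxxxx → 1-byte sequence.
Byte 1: 0x7A = 01111010, payload 1111010 (7 bits).
Concatenate: 1111010 = 0x7A (7 bits → U+007A).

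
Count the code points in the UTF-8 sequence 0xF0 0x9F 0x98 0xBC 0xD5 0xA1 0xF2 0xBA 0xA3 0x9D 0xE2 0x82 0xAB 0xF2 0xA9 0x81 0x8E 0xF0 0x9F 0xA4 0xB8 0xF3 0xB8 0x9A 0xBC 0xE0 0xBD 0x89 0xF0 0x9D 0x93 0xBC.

9

Byte at offset 0: 0xF0 = 11110000 → 4-byte char (#1). Advance 4.
Byte at offset 4: 0xD5 = 11010101 → 2-byte char (#2). Advance 2.
Byte at offset 6: 0xF2 = 11110010 → 4-byte char (#3). Advance 4.
Byte at offset 10: 0xE2 = 11100010 → 3-byte char (#4). Advance 3.
Byte at offset 13: 0xF2 = 11110010 → 4-byte char (#5). Advance 4.
Byte at offset 17: 0xF0 = 11110000 → 4-byte char (#6). Advance 4.
Byte at offset 21: 0xF3 = 11110011 → 4-byte char (#7). Advance 4.
Byte at offset 25: 0xE0 = 11100000 → 3-byte char (#8). Advance 3.
Byte at offset 28: 0xF0 = 11110000 → 4-byte char (#9). Advance 4.
Reached end at offset 32 after 9 code points.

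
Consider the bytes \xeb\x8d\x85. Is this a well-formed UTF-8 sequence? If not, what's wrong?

valid

Leading byte 0xEB = 11101011 → 3-byte form.
Continuation bytes 0x8D=10001101, 0x85=10000101 all match 10xxxxxx.
Decoded value 0xB345 is ≥ 0x800 (shortest form) and not a surrogate.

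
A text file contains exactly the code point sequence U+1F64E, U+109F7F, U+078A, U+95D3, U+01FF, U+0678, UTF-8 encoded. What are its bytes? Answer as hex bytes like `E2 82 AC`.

U+1F64E: 4-byte form → F0 9F 99 8E.
U+109F7F: 4-byte form → F4 89 BD BF.
U+078A: 2-byte form → DE 8A.
U+95D3: 3-byte form → E9 97 93.
U+01FF: 2-byte form → C7 BF.
U+0678: 2-byte form → D9 B8.
Concatenated (17 bytes): F0 9F 99 8E F4 89 BD BF DE 8A E9 97 93 C7 BF D9 B8.

F0 9F 99 8E F4 89 BD BF DE 8A E9 97 93 C7 BF D9 B8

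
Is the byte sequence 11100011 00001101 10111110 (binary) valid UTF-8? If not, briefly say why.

Leading byte 0xE3 = 11100011 → 3-byte form.
Byte 2 is 0x0D = 00001101, which is not 10xxxxxx — expected a continuation byte.

invalid (non-continuation byte where continuation expected)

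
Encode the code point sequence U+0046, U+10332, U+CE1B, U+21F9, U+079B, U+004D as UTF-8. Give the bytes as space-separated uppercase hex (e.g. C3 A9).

U+0046: 1-byte form → 46.
U+10332: 4-byte form → F0 90 8C B2.
U+CE1B: 3-byte form → EC B8 9B.
U+21F9: 3-byte form → E2 87 B9.
U+079B: 2-byte form → DE 9B.
U+004D: 1-byte form → 4D.
Concatenated (14 bytes): 46 F0 90 8C B2 EC B8 9B E2 87 B9 DE 9B 4D.

46 F0 90 8C B2 EC B8 9B E2 87 B9 DE 9B 4D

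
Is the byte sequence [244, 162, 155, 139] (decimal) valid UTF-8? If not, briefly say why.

Leading byte 0xF4 = 11110100 → 4-byte form.
Payload = 0x1226CB, which exceeds U+10FFFF, the maximum Unicode code point. (Leading bytes F5–FF, or F4 followed by ≥ 0x90, are invalid.)

invalid (encodes a value above U+10FFFF)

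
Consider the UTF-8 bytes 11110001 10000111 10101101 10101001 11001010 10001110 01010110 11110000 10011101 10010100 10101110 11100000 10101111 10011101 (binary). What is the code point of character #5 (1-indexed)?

U+0BDD

Offset 0: leading byte 0xF1 = 11110001 → 4-byte char #1 = F1 87 AD A9.
Offset 4: leading byte 0xCA = 11001010 → 2-byte char #2 = CA 8E.
Offset 6: leading byte 0x56 = 01010110 → 1-byte char #3 = 56.
Offset 7: leading byte 0xF0 = 11110000 → 4-byte char #4 = F0 9D 94 AE.
Offset 11: leading byte 0xE0 = 11100000 → 3-byte char #5 = E0 AF 9D.
Leading byte 0xE0 = 11100000 matches 1110xxxx → 3-byte sequence.
Byte 1: 0xE0 = 11100000, payload 0000 (4 bits).
Byte 2: 0xAF = 10101111 (10xxxxxx ✓), payload 101111.
Byte 3: 0x9D = 10011101 (10xxxxxx ✓), payload 011101.
Concatenate: 0000101111011101 = 0xBDD (16 bits → U+0BDD).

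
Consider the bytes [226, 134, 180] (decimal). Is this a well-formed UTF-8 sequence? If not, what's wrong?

Leading byte 0xE2 = 11100010 → 3-byte form.
Continuation bytes 0x86=10000110, 0xB4=10110100 all match 10xxxxxx.
Decoded value 0x21B4 is ≥ 0x800 (shortest form) and not a surrogate.

valid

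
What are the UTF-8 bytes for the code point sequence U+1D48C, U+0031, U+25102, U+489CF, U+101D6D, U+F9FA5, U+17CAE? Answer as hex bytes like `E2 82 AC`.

F0 9D 92 8C 31 F0 A5 84 82 F1 88 A7 8F F4 81 B5 AD F3 B9 BE A5 F0 97 B2 AE

U+1D48C: 4-byte form → F0 9D 92 8C.
U+0031: 1-byte form → 31.
U+25102: 4-byte form → F0 A5 84 82.
U+489CF: 4-byte form → F1 88 A7 8F.
U+101D6D: 4-byte form → F4 81 B5 AD.
U+F9FA5: 4-byte form → F3 B9 BE A5.
U+17CAE: 4-byte form → F0 97 B2 AE.
Concatenated (25 bytes): F0 9D 92 8C 31 F0 A5 84 82 F1 88 A7 8F F4 81 B5 AD F3 B9 BE A5 F0 97 B2 AE.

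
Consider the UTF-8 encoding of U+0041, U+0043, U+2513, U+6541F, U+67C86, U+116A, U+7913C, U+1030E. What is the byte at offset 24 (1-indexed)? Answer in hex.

1-indexed offset 24 is 0-indexed offset 23.
U+0041 → 1-byte form 41 at offsets 0–0.
U+0043 → 1-byte form 43 at offsets 1–1.
U+2513 → 3-byte form E2 94 93 at offsets 2–4.
U+6541F → 4-byte form F1 A5 90 9F at offsets 5–8.
U+67C86 → 4-byte form F1 A7 B2 86 at offsets 9–12.
U+116A → 3-byte form E1 85 AA at offsets 13–15.
U+7913C → 4-byte form F1 B9 84 BC at offsets 16–19.
U+1030E → 4-byte form F0 90 8C 8E at offsets 20–23.
Offset 23 falls in char 8's range; it's byte 4 of F0 90 8C 8E = 0x8E.

0x8E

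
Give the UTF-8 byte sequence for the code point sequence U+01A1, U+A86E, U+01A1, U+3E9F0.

U+01A1: 2-byte form → C6 A1.
U+A86E: 3-byte form → EA A1 AE.
U+01A1: 2-byte form → C6 A1.
U+3E9F0: 4-byte form → F0 BE A7 B0.
Concatenated (11 bytes): C6 A1 EA A1 AE C6 A1 F0 BE A7 B0.

C6 A1 EA A1 AE C6 A1 F0 BE A7 B0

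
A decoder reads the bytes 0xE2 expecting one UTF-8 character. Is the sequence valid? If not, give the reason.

Leading byte 0xE2 = 11100010 → 3-byte form, but only 1 byte is present.

invalid (sequence truncated)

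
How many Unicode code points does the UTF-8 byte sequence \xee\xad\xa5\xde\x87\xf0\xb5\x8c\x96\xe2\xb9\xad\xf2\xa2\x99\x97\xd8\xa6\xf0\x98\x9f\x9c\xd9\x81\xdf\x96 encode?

9

Byte at offset 0: 0xEE = 11101110 → 3-byte char (#1). Advance 3.
Byte at offset 3: 0xDE = 11011110 → 2-byte char (#2). Advance 2.
Byte at offset 5: 0xF0 = 11110000 → 4-byte char (#3). Advance 4.
Byte at offset 9: 0xE2 = 11100010 → 3-byte char (#4). Advance 3.
Byte at offset 12: 0xF2 = 11110010 → 4-byte char (#5). Advance 4.
Byte at offset 16: 0xD8 = 11011000 → 2-byte char (#6). Advance 2.
Byte at offset 18: 0xF0 = 11110000 → 4-byte char (#7). Advance 4.
Byte at offset 22: 0xD9 = 11011001 → 2-byte char (#8). Advance 2.
Byte at offset 24: 0xDF = 11011111 → 2-byte char (#9). Advance 2.
Reached end at offset 26 after 9 code points.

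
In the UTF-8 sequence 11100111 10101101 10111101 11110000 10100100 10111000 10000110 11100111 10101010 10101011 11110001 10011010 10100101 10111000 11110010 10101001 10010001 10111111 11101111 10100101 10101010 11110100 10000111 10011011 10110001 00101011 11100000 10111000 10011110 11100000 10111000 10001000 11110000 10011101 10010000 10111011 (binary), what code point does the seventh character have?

Offset 0: leading byte 0xE7 = 11100111 → 3-byte char #1 = E7 AD BD.
Offset 3: leading byte 0xF0 = 11110000 → 4-byte char #2 = F0 A4 B8 86.
Offset 7: leading byte 0xE7 = 11100111 → 3-byte char #3 = E7 AA AB.
Offset 10: leading byte 0xF1 = 11110001 → 4-byte char #4 = F1 9A A5 B8.
Offset 14: leading byte 0xF2 = 11110010 → 4-byte char #5 = F2 A9 91 BF.
Offset 18: leading byte 0xEF = 11101111 → 3-byte char #6 = EF A5 AA.
Offset 21: leading byte 0xF4 = 11110100 → 4-byte char #7 = F4 87 9B B1.
Leading byte 0xF4 = 11110100 matches 11110xxx → 4-byte sequence.
Byte 1: 0xF4 = 11110100, payload 100 (3 bits).
Byte 2: 0x87 = 10000111 (10xxxxxx ✓), payload 000111.
Byte 3: 0x9B = 10011011 (10xxxxxx ✓), payload 011011.
Byte 4: 0xB1 = 10110001 (10xxxxxx ✓), payload 110001.
Concatenate: 100000111011011110001 = 0x1076F1 (21 bits → U+1076F1).

U+1076F1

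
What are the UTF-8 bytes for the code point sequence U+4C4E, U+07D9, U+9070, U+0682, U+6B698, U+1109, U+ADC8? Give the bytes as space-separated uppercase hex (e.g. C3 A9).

E4 B1 8E DF 99 E9 81 B0 DA 82 F1 AB 9A 98 E1 84 89 EA B7 88

U+4C4E: 3-byte form → E4 B1 8E.
U+07D9: 2-byte form → DF 99.
U+9070: 3-byte form → E9 81 B0.
U+0682: 2-byte form → DA 82.
U+6B698: 4-byte form → F1 AB 9A 98.
U+1109: 3-byte form → E1 84 89.
U+ADC8: 3-byte form → EA B7 88.
Concatenated (20 bytes): E4 B1 8E DF 99 E9 81 B0 DA 82 F1 AB 9A 98 E1 84 89 EA B7 88.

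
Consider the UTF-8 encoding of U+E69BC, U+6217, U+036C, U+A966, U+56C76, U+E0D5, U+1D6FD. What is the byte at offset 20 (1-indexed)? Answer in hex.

0xF0

1-indexed offset 20 is 0-indexed offset 19.
U+E69BC → 4-byte form F3 A6 A6 BC at offsets 0–3.
U+6217 → 3-byte form E6 88 97 at offsets 4–6.
U+036C → 2-byte form CD AC at offsets 7–8.
U+A966 → 3-byte form EA A5 A6 at offsets 9–11.
U+56C76 → 4-byte form F1 96 B1 B6 at offsets 12–15.
U+E0D5 → 3-byte form EE 83 95 at offsets 16–18.
U+1D6FD → 4-byte form F0 9D 9B BD at offsets 19–22.
Offset 19 falls in char 7's range; it's byte 1 of F0 9D 9B BD = 0xF0.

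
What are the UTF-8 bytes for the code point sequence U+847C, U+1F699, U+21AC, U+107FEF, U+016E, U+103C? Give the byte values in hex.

E8 91 BC F0 9F 9A 99 E2 86 AC F4 87 BF AF C5 AE E1 80 BC

U+847C: 3-byte form → E8 91 BC.
U+1F699: 4-byte form → F0 9F 9A 99.
U+21AC: 3-byte form → E2 86 AC.
U+107FEF: 4-byte form → F4 87 BF AF.
U+016E: 2-byte form → C5 AE.
U+103C: 3-byte form → E1 80 BC.
Concatenated (19 bytes): E8 91 BC F0 9F 9A 99 E2 86 AC F4 87 BF AF C5 AE E1 80 BC.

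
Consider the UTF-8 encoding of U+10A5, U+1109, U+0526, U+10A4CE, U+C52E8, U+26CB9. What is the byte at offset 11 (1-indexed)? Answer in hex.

1-indexed offset 11 is 0-indexed offset 10.
U+10A5 → 3-byte form E1 82 A5 at offsets 0–2.
U+1109 → 3-byte form E1 84 89 at offsets 3–5.
U+0526 → 2-byte form D4 A6 at offsets 6–7.
U+10A4CE → 4-byte form F4 8A 93 8E at offsets 8–11.
Offset 10 falls in char 4's range; it's byte 3 of F4 8A 93 8E = 0x93.

0x93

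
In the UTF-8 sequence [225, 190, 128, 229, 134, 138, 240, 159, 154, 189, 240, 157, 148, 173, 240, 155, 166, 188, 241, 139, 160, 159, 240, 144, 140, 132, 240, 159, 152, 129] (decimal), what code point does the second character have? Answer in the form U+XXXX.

U+518A

Offset 0: leading byte 0xE1 = 11100001 → 3-byte char #1 = E1 BE 80.
Offset 3: leading byte 0xE5 = 11100101 → 3-byte char #2 = E5 86 8A.
Leading byte 0xE5 = 11100101 matches 1110xxxx → 3-byte sequence.
Byte 1: 0xE5 = 11100101, payload 0101 (4 bits).
Byte 2: 0x86 = 10000110 (10xxxxxx ✓), payload 000110.
Byte 3: 0x8A = 10001010 (10xxxxxx ✓), payload 001010.
Concatenate: 0101000110001010 = 0x518A (16 bits → U+518A).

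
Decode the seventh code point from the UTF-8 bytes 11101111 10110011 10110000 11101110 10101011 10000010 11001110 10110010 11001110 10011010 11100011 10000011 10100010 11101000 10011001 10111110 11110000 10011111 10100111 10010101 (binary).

U+1F9D5

Offset 0: leading byte 0xEF = 11101111 → 3-byte char #1 = EF B3 B0.
Offset 3: leading byte 0xEE = 11101110 → 3-byte char #2 = EE AB 82.
Offset 6: leading byte 0xCE = 11001110 → 2-byte char #3 = CE B2.
Offset 8: leading byte 0xCE = 11001110 → 2-byte char #4 = CE 9A.
Offset 10: leading byte 0xE3 = 11100011 → 3-byte char #5 = E3 83 A2.
Offset 13: leading byte 0xE8 = 11101000 → 3-byte char #6 = E8 99 BE.
Offset 16: leading byte 0xF0 = 11110000 → 4-byte char #7 = F0 9F A7 95.
Leading byte 0xF0 = 11110000 matches 11110xxx → 4-byte sequence.
Byte 1: 0xF0 = 11110000, payload 000 (3 bits).
Byte 2: 0x9F = 10011111 (10xxxxxx ✓), payload 011111.
Byte 3: 0xA7 = 10100111 (10xxxxxx ✓), payload 100111.
Byte 4: 0x95 = 10010101 (10xxxxxx ✓), payload 010101.
Concatenate: 000011111100111010101 = 0x1F9D5 (21 bits → U+1F9D5).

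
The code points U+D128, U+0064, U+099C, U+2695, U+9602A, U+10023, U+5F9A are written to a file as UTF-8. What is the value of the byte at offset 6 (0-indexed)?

U+D128 → 3-byte form ED 84 A8 at offsets 0–2.
U+0064 → 1-byte form 64 at offsets 3–3.
U+099C → 3-byte form E0 A6 9C at offsets 4–6.
Offset 6 falls in char 3's range; it's byte 3 of E0 A6 9C = 0x9C.

0x9C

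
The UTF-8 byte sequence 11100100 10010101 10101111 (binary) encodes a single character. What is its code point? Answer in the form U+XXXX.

U+456F

Leading byte 0xE4 = 11100100 matches 1110xxxx → 3-byte sequence.
Byte 1: 0xE4 = 11100100, payload 0100 (4 bits).
Byte 2: 0x95 = 10010101 (10xxxxxx ✓), payload 010101.
Byte 3: 0xAF = 10101111 (10xxxxxx ✓), payload 101111.
Concatenate: 0100010101101111 = 0x456F (16 bits → U+456F).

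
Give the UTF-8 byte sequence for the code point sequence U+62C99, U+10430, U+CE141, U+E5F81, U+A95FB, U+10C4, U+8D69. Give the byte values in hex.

U+62C99: 4-byte form → F1 A2 B2 99.
U+10430: 4-byte form → F0 90 90 B0.
U+CE141: 4-byte form → F3 8E 85 81.
U+E5F81: 4-byte form → F3 A5 BE 81.
U+A95FB: 4-byte form → F2 A9 97 BB.
U+10C4: 3-byte form → E1 83 84.
U+8D69: 3-byte form → E8 B5 A9.
Concatenated (26 bytes): F1 A2 B2 99 F0 90 90 B0 F3 8E 85 81 F3 A5 BE 81 F2 A9 97 BB E1 83 84 E8 B5 A9.

F1 A2 B2 99 F0 90 90 B0 F3 8E 85 81 F3 A5 BE 81 F2 A9 97 BB E1 83 84 E8 B5 A9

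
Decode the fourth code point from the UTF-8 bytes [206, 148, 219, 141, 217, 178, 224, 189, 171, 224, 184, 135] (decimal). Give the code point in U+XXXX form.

Offset 0: leading byte 0xCE = 11001110 → 2-byte char #1 = CE 94.
Offset 2: leading byte 0xDB = 11011011 → 2-byte char #2 = DB 8D.
Offset 4: leading byte 0xD9 = 11011001 → 2-byte char #3 = D9 B2.
Offset 6: leading byte 0xE0 = 11100000 → 3-byte char #4 = E0 BD AB.
Leading byte 0xE0 = 11100000 matches 1110xxxx → 3-byte sequence.
Byte 1: 0xE0 = 11100000, payload 0000 (4 bits).
Byte 2: 0xBD = 10111101 (10xxxxxx ✓), payload 111101.
Byte 3: 0xAB = 10101011 (10xxxxxx ✓), payload 101011.
Concatenate: 0000111101101011 = 0xF6B (16 bits → U+0F6B).

U+0F6B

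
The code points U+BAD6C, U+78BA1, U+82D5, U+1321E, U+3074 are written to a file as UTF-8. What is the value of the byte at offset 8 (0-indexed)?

0xE8

U+BAD6C → 4-byte form F2 BA B5 AC at offsets 0–3.
U+78BA1 → 4-byte form F1 B8 AE A1 at offsets 4–7.
U+82D5 → 3-byte form E8 8B 95 at offsets 8–10.
Offset 8 falls in char 3's range; it's byte 1 of E8 8B 95 = 0xE8.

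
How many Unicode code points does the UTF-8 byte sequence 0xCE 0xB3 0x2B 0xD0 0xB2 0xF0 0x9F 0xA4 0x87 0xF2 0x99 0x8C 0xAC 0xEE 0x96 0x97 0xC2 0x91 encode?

Byte at offset 0: 0xCE = 11001110 → 2-byte char (#1). Advance 2.
Byte at offset 2: 0x2B = 00101011 → 1-byte char (#2). Advance 1.
Byte at offset 3: 0xD0 = 11010000 → 2-byte char (#3). Advance 2.
Byte at offset 5: 0xF0 = 11110000 → 4-byte char (#4). Advance 4.
Byte at offset 9: 0xF2 = 11110010 → 4-byte char (#5). Advance 4.
Byte at offset 13: 0xEE = 11101110 → 3-byte char (#6). Advance 3.
Byte at offset 16: 0xC2 = 11000010 → 2-byte char (#7). Advance 2.
Reached end at offset 18 after 7 code points.

7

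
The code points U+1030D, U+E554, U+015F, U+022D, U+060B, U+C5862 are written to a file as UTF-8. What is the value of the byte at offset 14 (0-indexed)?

U+1030D → 4-byte form F0 90 8C 8D at offsets 0–3.
U+E554 → 3-byte form EE 95 94 at offsets 4–6.
U+015F → 2-byte form C5 9F at offsets 7–8.
U+022D → 2-byte form C8 AD at offsets 9–10.
U+060B → 2-byte form D8 8B at offsets 11–12.
U+C5862 → 4-byte form F3 85 A1 A2 at offsets 13–16.
Offset 14 falls in char 6's range; it's byte 2 of F3 85 A1 A2 = 0x85.

0x85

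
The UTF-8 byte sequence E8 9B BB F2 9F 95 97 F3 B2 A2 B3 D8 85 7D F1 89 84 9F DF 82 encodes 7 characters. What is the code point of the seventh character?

Offset 0: leading byte 0xE8 = 11101000 → 3-byte char #1 = E8 9B BB.
Offset 3: leading byte 0xF2 = 11110010 → 4-byte char #2 = F2 9F 95 97.
Offset 7: leading byte 0xF3 = 11110011 → 4-byte char #3 = F3 B2 A2 B3.
Offset 11: leading byte 0xD8 = 11011000 → 2-byte char #4 = D8 85.
Offset 13: leading byte 0x7D = 01111101 → 1-byte char #5 = 7D.
Offset 14: leading byte 0xF1 = 11110001 → 4-byte char #6 = F1 89 84 9F.
Offset 18: leading byte 0xDF = 11011111 → 2-byte char #7 = DF 82.
Leading byte 0xDF = 11011111 matches 110xxxxx → 2-byte sequence.
Byte 1: 0xDF = 11011111, payload 11111 (5 bits).
Byte 2: 0x82 = 10000010 (10xxxxxx ✓), payload 000010.
Concatenate: 11111000010 = 0x7C2 (11 bits → U+07C2).

U+07C2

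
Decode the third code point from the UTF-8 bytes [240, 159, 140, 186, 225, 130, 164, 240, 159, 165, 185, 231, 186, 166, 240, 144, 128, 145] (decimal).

U+1F979

Offset 0: leading byte 0xF0 = 11110000 → 4-byte char #1 = F0 9F 8C BA.
Offset 4: leading byte 0xE1 = 11100001 → 3-byte char #2 = E1 82 A4.
Offset 7: leading byte 0xF0 = 11110000 → 4-byte char #3 = F0 9F A5 B9.
Leading byte 0xF0 = 11110000 matches 11110xxx → 4-byte sequence.
Byte 1: 0xF0 = 11110000, payload 000 (3 bits).
Byte 2: 0x9F = 10011111 (10xxxxxx ✓), payload 011111.
Byte 3: 0xA5 = 10100101 (10xxxxxx ✓), payload 100101.
Byte 4: 0xB9 = 10111001 (10xxxxxx ✓), payload 111001.
Concatenate: 000011111100101111001 = 0x1F979 (21 bits → U+1F979).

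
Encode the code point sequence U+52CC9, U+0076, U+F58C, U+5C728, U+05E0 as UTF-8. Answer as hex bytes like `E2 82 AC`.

F1 92 B3 89 76 EF 96 8C F1 9C 9C A8 D7 A0

U+52CC9: 4-byte form → F1 92 B3 89.
U+0076: 1-byte form → 76.
U+F58C: 3-byte form → EF 96 8C.
U+5C728: 4-byte form → F1 9C 9C A8.
U+05E0: 2-byte form → D7 A0.
Concatenated (14 bytes): F1 92 B3 89 76 EF 96 8C F1 9C 9C A8 D7 A0.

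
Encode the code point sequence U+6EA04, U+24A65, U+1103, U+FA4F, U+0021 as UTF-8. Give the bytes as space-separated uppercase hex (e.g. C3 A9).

F1 AE A8 84 F0 A4 A9 A5 E1 84 83 EF A9 8F 21

U+6EA04: 4-byte form → F1 AE A8 84.
U+24A65: 4-byte form → F0 A4 A9 A5.
U+1103: 3-byte form → E1 84 83.
U+FA4F: 3-byte form → EF A9 8F.
U+0021: 1-byte form → 21.
Concatenated (15 bytes): F1 AE A8 84 F0 A4 A9 A5 E1 84 83 EF A9 8F 21.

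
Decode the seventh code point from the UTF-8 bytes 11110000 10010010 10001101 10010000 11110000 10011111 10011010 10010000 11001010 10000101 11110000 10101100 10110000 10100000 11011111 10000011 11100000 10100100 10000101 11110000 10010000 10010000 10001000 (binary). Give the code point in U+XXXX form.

Offset 0: leading byte 0xF0 = 11110000 → 4-byte char #1 = F0 92 8D 90.
Offset 4: leading byte 0xF0 = 11110000 → 4-byte char #2 = F0 9F 9A 90.
Offset 8: leading byte 0xCA = 11001010 → 2-byte char #3 = CA 85.
Offset 10: leading byte 0xF0 = 11110000 → 4-byte char #4 = F0 AC B0 A0.
Offset 14: leading byte 0xDF = 11011111 → 2-byte char #5 = DF 83.
Offset 16: leading byte 0xE0 = 11100000 → 3-byte char #6 = E0 A4 85.
Offset 19: leading byte 0xF0 = 11110000 → 4-byte char #7 = F0 90 90 88.
Leading byte 0xF0 = 11110000 matches 11110xxx → 4-byte sequence.
Byte 1: 0xF0 = 11110000, payload 000 (3 bits).
Byte 2: 0x90 = 10010000 (10xxxxxx ✓), payload 010000.
Byte 3: 0x90 = 10010000 (10xxxxxx ✓), payload 010000.
Byte 4: 0x88 = 10001000 (10xxxxxx ✓), payload 001000.
Concatenate: 000010000010000001000 = 0x10408 (21 bits → U+10408).

U+10408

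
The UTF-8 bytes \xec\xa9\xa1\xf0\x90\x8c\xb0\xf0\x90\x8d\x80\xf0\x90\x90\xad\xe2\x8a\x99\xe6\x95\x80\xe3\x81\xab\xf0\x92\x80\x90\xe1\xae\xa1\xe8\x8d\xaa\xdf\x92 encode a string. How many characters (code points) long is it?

Byte at offset 0: 0xEC = 11101100 → 3-byte char (#1). Advance 3.
Byte at offset 3: 0xF0 = 11110000 → 4-byte char (#2). Advance 4.
Byte at offset 7: 0xF0 = 11110000 → 4-byte char (#3). Advance 4.
Byte at offset 11: 0xF0 = 11110000 → 4-byte char (#4). Advance 4.
Byte at offset 15: 0xE2 = 11100010 → 3-byte char (#5). Advance 3.
Byte at offset 18: 0xE6 = 11100110 → 3-byte char (#6). Advance 3.
Byte at offset 21: 0xE3 = 11100011 → 3-byte char (#7). Advance 3.
Byte at offset 24: 0xF0 = 11110000 → 4-byte char (#8). Advance 4.
Byte at offset 28: 0xE1 = 11100001 → 3-byte char (#9). Advance 3.
Byte at offset 31: 0xE8 = 11101000 → 3-byte char (#10). Advance 3.
Byte at offset 34: 0xDF = 11011111 → 2-byte char (#11). Advance 2.
Reached end at offset 36 after 11 code points.

11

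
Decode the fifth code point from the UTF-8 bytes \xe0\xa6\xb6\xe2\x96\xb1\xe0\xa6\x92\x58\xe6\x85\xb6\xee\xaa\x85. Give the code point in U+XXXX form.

U+6176

Offset 0: leading byte 0xE0 = 11100000 → 3-byte char #1 = E0 A6 B6.
Offset 3: leading byte 0xE2 = 11100010 → 3-byte char #2 = E2 96 B1.
Offset 6: leading byte 0xE0 = 11100000 → 3-byte char #3 = E0 A6 92.
Offset 9: leading byte 0x58 = 01011000 → 1-byte char #4 = 58.
Offset 10: leading byte 0xE6 = 11100110 → 3-byte char #5 = E6 85 B6.
Leading byte 0xE6 = 11100110 matches 1110xxxx → 3-byte sequence.
Byte 1: 0xE6 = 11100110, payload 0110 (4 bits).
Byte 2: 0x85 = 10000101 (10xxxxxx ✓), payload 000101.
Byte 3: 0xB6 = 10110110 (10xxxxxx ✓), payload 110110.
Concatenate: 0110000101110110 = 0x6176 (16 bits → U+6176).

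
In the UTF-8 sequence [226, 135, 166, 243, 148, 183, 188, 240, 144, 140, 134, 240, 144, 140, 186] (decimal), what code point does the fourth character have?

Offset 0: leading byte 0xE2 = 11100010 → 3-byte char #1 = E2 87 A6.
Offset 3: leading byte 0xF3 = 11110011 → 4-byte char #2 = F3 94 B7 BC.
Offset 7: leading byte 0xF0 = 11110000 → 4-byte char #3 = F0 90 8C 86.
Offset 11: leading byte 0xF0 = 11110000 → 4-byte char #4 = F0 90 8C BA.
Leading byte 0xF0 = 11110000 matches 11110xxx → 4-byte sequence.
Byte 1: 0xF0 = 11110000, payload 000 (3 bits).
Byte 2: 0x90 = 10010000 (10xxxxxx ✓), payload 010000.
Byte 3: 0x8C = 10001100 (10xxxxxx ✓), payload 001100.
Byte 4: 0xBA = 10111010 (10xxxxxx ✓), payload 111010.
Concatenate: 000010000001100111010 = 0x1033A (21 bits → U+1033A).

U+1033A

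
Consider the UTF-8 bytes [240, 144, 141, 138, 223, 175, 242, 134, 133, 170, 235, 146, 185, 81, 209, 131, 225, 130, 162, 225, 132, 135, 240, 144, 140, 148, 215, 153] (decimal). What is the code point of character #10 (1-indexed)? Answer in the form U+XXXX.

U+05D9

Offset 0: leading byte 0xF0 = 11110000 → 4-byte char #1 = F0 90 8D 8A.
Offset 4: leading byte 0xDF = 11011111 → 2-byte char #2 = DF AF.
Offset 6: leading byte 0xF2 = 11110010 → 4-byte char #3 = F2 86 85 AA.
Offset 10: leading byte 0xEB = 11101011 → 3-byte char #4 = EB 92 B9.
Offset 13: leading byte 0x51 = 01010001 → 1-byte char #5 = 51.
Offset 14: leading byte 0xD1 = 11010001 → 2-byte char #6 = D1 83.
Offset 16: leading byte 0xE1 = 11100001 → 3-byte char #7 = E1 82 A2.
Offset 19: leading byte 0xE1 = 11100001 → 3-byte char #8 = E1 84 87.
Offset 22: leading byte 0xF0 = 11110000 → 4-byte char #9 = F0 90 8C 94.
Offset 26: leading byte 0xD7 = 11010111 → 2-byte char #10 = D7 99.
Leading byte 0xD7 = 11010111 matches 110xxxxx → 2-byte sequence.
Byte 1: 0xD7 = 11010111, payload 10111 (5 bits).
Byte 2: 0x99 = 10011001 (10xxxxxx ✓), payload 011001.
Concatenate: 10111011001 = 0x5D9 (11 bits → U+05D9).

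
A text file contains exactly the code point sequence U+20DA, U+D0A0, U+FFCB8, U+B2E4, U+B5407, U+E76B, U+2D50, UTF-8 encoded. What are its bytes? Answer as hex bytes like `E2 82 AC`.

E2 83 9A ED 82 A0 F3 BF B2 B8 EB 8B A4 F2 B5 90 87 EE 9D AB E2 B5 90

U+20DA: 3-byte form → E2 83 9A.
U+D0A0: 3-byte form → ED 82 A0.
U+FFCB8: 4-byte form → F3 BF B2 B8.
U+B2E4: 3-byte form → EB 8B A4.
U+B5407: 4-byte form → F2 B5 90 87.
U+E76B: 3-byte form → EE 9D AB.
U+2D50: 3-byte form → E2 B5 90.
Concatenated (23 bytes): E2 83 9A ED 82 A0 F3 BF B2 B8 EB 8B A4 F2 B5 90 87 EE 9D AB E2 B5 90.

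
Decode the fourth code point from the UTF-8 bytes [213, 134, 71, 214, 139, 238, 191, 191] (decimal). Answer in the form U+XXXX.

Offset 0: leading byte 0xD5 = 11010101 → 2-byte char #1 = D5 86.
Offset 2: leading byte 0x47 = 01000111 → 1-byte char #2 = 47.
Offset 3: leading byte 0xD6 = 11010110 → 2-byte char #3 = D6 8B.
Offset 5: leading byte 0xEE = 11101110 → 3-byte char #4 = EE BF BF.
Leading byte 0xEE = 11101110 matches 1110xxxx → 3-byte sequence.
Byte 1: 0xEE = 11101110, payload 1110 (4 bits).
Byte 2: 0xBF = 10111111 (10xxxxxx ✓), payload 111111.
Byte 3: 0xBF = 10111111 (10xxxxxx ✓), payload 111111.
Concatenate: 1110111111111111 = 0xEFFF (16 bits → U+EFFF).

U+EFFF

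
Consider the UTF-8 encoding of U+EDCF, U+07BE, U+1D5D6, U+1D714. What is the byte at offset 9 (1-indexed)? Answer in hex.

0x96

1-indexed offset 9 is 0-indexed offset 8.
U+EDCF → 3-byte form EE B7 8F at offsets 0–2.
U+07BE → 2-byte form DE BE at offsets 3–4.
U+1D5D6 → 4-byte form F0 9D 97 96 at offsets 5–8.
Offset 8 falls in char 3's range; it's byte 4 of F0 9D 97 96 = 0x96.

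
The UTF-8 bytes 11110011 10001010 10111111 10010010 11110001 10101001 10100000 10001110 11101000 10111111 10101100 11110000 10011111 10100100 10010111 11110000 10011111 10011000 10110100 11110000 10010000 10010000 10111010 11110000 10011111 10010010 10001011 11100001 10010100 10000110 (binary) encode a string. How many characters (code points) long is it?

8

Byte at offset 0: 0xF3 = 11110011 → 4-byte char (#1). Advance 4.
Byte at offset 4: 0xF1 = 11110001 → 4-byte char (#2). Advance 4.
Byte at offset 8: 0xE8 = 11101000 → 3-byte char (#3). Advance 3.
Byte at offset 11: 0xF0 = 11110000 → 4-byte char (#4). Advance 4.
Byte at offset 15: 0xF0 = 11110000 → 4-byte char (#5). Advance 4.
Byte at offset 19: 0xF0 = 11110000 → 4-byte char (#6). Advance 4.
Byte at offset 23: 0xF0 = 11110000 → 4-byte char (#7). Advance 4.
Byte at offset 27: 0xE1 = 11100001 → 3-byte char (#8). Advance 3.
Reached end at offset 30 after 8 code points.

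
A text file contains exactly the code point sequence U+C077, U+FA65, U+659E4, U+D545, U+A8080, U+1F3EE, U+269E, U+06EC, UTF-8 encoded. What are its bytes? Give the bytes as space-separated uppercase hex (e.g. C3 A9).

U+C077: 3-byte form → EC 81 B7.
U+FA65: 3-byte form → EF A9 A5.
U+659E4: 4-byte form → F1 A5 A7 A4.
U+D545: 3-byte form → ED 95 85.
U+A8080: 4-byte form → F2 A8 82 80.
U+1F3EE: 4-byte form → F0 9F 8F AE.
U+269E: 3-byte form → E2 9A 9E.
U+06EC: 2-byte form → DB AC.
Concatenated (26 bytes): EC 81 B7 EF A9 A5 F1 A5 A7 A4 ED 95 85 F2 A8 82 80 F0 9F 8F AE E2 9A 9E DB AC.

EC 81 B7 EF A9 A5 F1 A5 A7 A4 ED 95 85 F2 A8 82 80 F0 9F 8F AE E2 9A 9E DB AC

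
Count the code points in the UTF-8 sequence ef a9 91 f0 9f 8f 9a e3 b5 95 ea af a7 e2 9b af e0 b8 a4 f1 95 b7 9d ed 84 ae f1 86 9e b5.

9

Byte at offset 0: 0xEF = 11101111 → 3-byte char (#1). Advance 3.
Byte at offset 3: 0xF0 = 11110000 → 4-byte char (#2). Advance 4.
Byte at offset 7: 0xE3 = 11100011 → 3-byte char (#3). Advance 3.
Byte at offset 10: 0xEA = 11101010 → 3-byte char (#4). Advance 3.
Byte at offset 13: 0xE2 = 11100010 → 3-byte char (#5). Advance 3.
Byte at offset 16: 0xE0 = 11100000 → 3-byte char (#6). Advance 3.
Byte at offset 19: 0xF1 = 11110001 → 4-byte char (#7). Advance 4.
Byte at offset 23: 0xED = 11101101 → 3-byte char (#8). Advance 3.
Byte at offset 26: 0xF1 = 11110001 → 4-byte char (#9). Advance 4.
Reached end at offset 30 after 9 code points.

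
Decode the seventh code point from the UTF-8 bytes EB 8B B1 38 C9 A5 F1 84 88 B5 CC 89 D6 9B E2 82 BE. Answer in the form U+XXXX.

Offset 0: leading byte 0xEB = 11101011 → 3-byte char #1 = EB 8B B1.
Offset 3: leading byte 0x38 = 00111000 → 1-byte char #2 = 38.
Offset 4: leading byte 0xC9 = 11001001 → 2-byte char #3 = C9 A5.
Offset 6: leading byte 0xF1 = 11110001 → 4-byte char #4 = F1 84 88 B5.
Offset 10: leading byte 0xCC = 11001100 → 2-byte char #5 = CC 89.
Offset 12: leading byte 0xD6 = 11010110 → 2-byte char #6 = D6 9B.
Offset 14: leading byte 0xE2 = 11100010 → 3-byte char #7 = E2 82 BE.
Leading byte 0xE2 = 11100010 matches 1110xxxx → 3-byte sequence.
Byte 1: 0xE2 = 11100010, payload 0010 (4 bits).
Byte 2: 0x82 = 10000010 (10xxxxxx ✓), payload 000010.
Byte 3: 0xBE = 10111110 (10xxxxxx ✓), payload 111110.
Concatenate: 0010000010111110 = 0x20BE (16 bits → U+20BE).

U+20BE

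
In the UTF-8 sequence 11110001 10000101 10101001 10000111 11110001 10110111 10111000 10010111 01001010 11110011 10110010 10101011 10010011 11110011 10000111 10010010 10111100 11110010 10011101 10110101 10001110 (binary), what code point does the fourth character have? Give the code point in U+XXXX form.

U+F2AD3

Offset 0: leading byte 0xF1 = 11110001 → 4-byte char #1 = F1 85 A9 87.
Offset 4: leading byte 0xF1 = 11110001 → 4-byte char #2 = F1 B7 B8 97.
Offset 8: leading byte 0x4A = 01001010 → 1-byte char #3 = 4A.
Offset 9: leading byte 0xF3 = 11110011 → 4-byte char #4 = F3 B2 AB 93.
Leading byte 0xF3 = 11110011 matches 11110xxx → 4-byte sequence.
Byte 1: 0xF3 = 11110011, payload 011 (3 bits).
Byte 2: 0xB2 = 10110010 (10xxxxxx ✓), payload 110010.
Byte 3: 0xAB = 10101011 (10xxxxxx ✓), payload 101011.
Byte 4: 0x93 = 10010011 (10xxxxxx ✓), payload 010011.
Concatenate: 011110010101011010011 = 0xF2AD3 (21 bits → U+F2AD3).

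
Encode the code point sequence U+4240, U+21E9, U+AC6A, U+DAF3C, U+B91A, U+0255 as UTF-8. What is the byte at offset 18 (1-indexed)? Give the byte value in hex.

1-indexed offset 18 is 0-indexed offset 17.
U+4240 → 3-byte form E4 89 80 at offsets 0–2.
U+21E9 → 3-byte form E2 87 A9 at offsets 3–5.
U+AC6A → 3-byte form EA B1 AA at offsets 6–8.
U+DAF3C → 4-byte form F3 9A BC BC at offsets 9–12.
U+B91A → 3-byte form EB A4 9A at offsets 13–15.
U+0255 → 2-byte form C9 95 at offsets 16–17.
Offset 17 falls in char 6's range; it's byte 2 of C9 95 = 0x95.

0x95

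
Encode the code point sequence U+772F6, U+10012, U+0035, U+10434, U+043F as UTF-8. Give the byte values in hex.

U+772F6: 4-byte form → F1 B7 8B B6.
U+10012: 4-byte form → F0 90 80 92.
U+0035: 1-byte form → 35.
U+10434: 4-byte form → F0 90 90 B4.
U+043F: 2-byte form → D0 BF.
Concatenated (15 bytes): F1 B7 8B B6 F0 90 80 92 35 F0 90 90 B4 D0 BF.

F1 B7 8B B6 F0 90 80 92 35 F0 90 90 B4 D0 BF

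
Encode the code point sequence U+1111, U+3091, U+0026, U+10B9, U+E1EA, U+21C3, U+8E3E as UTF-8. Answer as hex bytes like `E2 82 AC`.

U+1111: 3-byte form → E1 84 91.
U+3091: 3-byte form → E3 82 91.
U+0026: 1-byte form → 26.
U+10B9: 3-byte form → E1 82 B9.
U+E1EA: 3-byte form → EE 87 AA.
U+21C3: 3-byte form → E2 87 83.
U+8E3E: 3-byte form → E8 B8 BE.
Concatenated (19 bytes): E1 84 91 E3 82 91 26 E1 82 B9 EE 87 AA E2 87 83 E8 B8 BE.

E1 84 91 E3 82 91 26 E1 82 B9 EE 87 AA E2 87 83 E8 B8 BE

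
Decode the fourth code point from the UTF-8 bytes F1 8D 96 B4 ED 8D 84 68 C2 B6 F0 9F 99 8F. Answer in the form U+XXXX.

U+00B6

Offset 0: leading byte 0xF1 = 11110001 → 4-byte char #1 = F1 8D 96 B4.
Offset 4: leading byte 0xED = 11101101 → 3-byte char #2 = ED 8D 84.
Offset 7: leading byte 0x68 = 01101000 → 1-byte char #3 = 68.
Offset 8: leading byte 0xC2 = 11000010 → 2-byte char #4 = C2 B6.
Leading byte 0xC2 = 11000010 matches 110xxxxx → 2-byte sequence.
Byte 1: 0xC2 = 11000010, payload 00010 (5 bits).
Byte 2: 0xB6 = 10110110 (10xxxxxx ✓), payload 110110.
Concatenate: 00010110110 = 0xB6 (11 bits → U+00B6).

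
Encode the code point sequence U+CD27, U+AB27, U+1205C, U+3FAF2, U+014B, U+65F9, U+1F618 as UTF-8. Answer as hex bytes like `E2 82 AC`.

EC B4 A7 EA AC A7 F0 92 81 9C F0 BF AB B2 C5 8B E6 97 B9 F0 9F 98 98

U+CD27: 3-byte form → EC B4 A7.
U+AB27: 3-byte form → EA AC A7.
U+1205C: 4-byte form → F0 92 81 9C.
U+3FAF2: 4-byte form → F0 BF AB B2.
U+014B: 2-byte form → C5 8B.
U+65F9: 3-byte form → E6 97 B9.
U+1F618: 4-byte form → F0 9F 98 98.
Concatenated (23 bytes): EC B4 A7 EA AC A7 F0 92 81 9C F0 BF AB B2 C5 8B E6 97 B9 F0 9F 98 98.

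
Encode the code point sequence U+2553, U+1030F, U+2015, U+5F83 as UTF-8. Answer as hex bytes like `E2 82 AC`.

U+2553: 3-byte form → E2 95 93.
U+1030F: 4-byte form → F0 90 8C 8F.
U+2015: 3-byte form → E2 80 95.
U+5F83: 3-byte form → E5 BE 83.
Concatenated (13 bytes): E2 95 93 F0 90 8C 8F E2 80 95 E5 BE 83.

E2 95 93 F0 90 8C 8F E2 80 95 E5 BE 83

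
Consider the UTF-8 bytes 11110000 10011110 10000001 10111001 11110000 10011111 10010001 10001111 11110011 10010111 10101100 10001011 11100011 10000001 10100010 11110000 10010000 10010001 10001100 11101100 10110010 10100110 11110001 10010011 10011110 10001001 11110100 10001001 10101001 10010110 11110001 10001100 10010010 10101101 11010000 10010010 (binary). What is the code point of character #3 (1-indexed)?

U+D7B0B

Offset 0: leading byte 0xF0 = 11110000 → 4-byte char #1 = F0 9E 81 B9.
Offset 4: leading byte 0xF0 = 11110000 → 4-byte char #2 = F0 9F 91 8F.
Offset 8: leading byte 0xF3 = 11110011 → 4-byte char #3 = F3 97 AC 8B.
Leading byte 0xF3 = 11110011 matches 11110xxx → 4-byte sequence.
Byte 1: 0xF3 = 11110011, payload 011 (3 bits).
Byte 2: 0x97 = 10010111 (10xxxxxx ✓), payload 010111.
Byte 3: 0xAC = 10101100 (10xxxxxx ✓), payload 101100.
Byte 4: 0x8B = 10001011 (10xxxxxx ✓), payload 001011.
Concatenate: 011010111101100001011 = 0xD7B0B (21 bits → U+D7B0B).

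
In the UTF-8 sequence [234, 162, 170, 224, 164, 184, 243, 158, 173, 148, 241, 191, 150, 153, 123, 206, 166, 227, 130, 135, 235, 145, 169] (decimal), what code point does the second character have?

Offset 0: leading byte 0xEA = 11101010 → 3-byte char #1 = EA A2 AA.
Offset 3: leading byte 0xE0 = 11100000 → 3-byte char #2 = E0 A4 B8.
Leading byte 0xE0 = 11100000 matches 1110xxxx → 3-byte sequence.
Byte 1: 0xE0 = 11100000, payload 0000 (4 bits).
Byte 2: 0xA4 = 10100100 (10xxxxxx ✓), payload 100100.
Byte 3: 0xB8 = 10111000 (10xxxxxx ✓), payload 111000.
Concatenate: 0000100100111000 = 0x938 (16 bits → U+0938).

U+0938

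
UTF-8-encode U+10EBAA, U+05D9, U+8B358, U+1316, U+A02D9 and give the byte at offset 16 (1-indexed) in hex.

0x8B

1-indexed offset 16 is 0-indexed offset 15.
U+10EBAA → 4-byte form F4 8E AE AA at offsets 0–3.
U+05D9 → 2-byte form D7 99 at offsets 4–5.
U+8B358 → 4-byte form F2 8B 8D 98 at offsets 6–9.
U+1316 → 3-byte form E1 8C 96 at offsets 10–12.
U+A02D9 → 4-byte form F2 A0 8B 99 at offsets 13–16.
Offset 15 falls in char 5's range; it's byte 3 of F2 A0 8B 99 = 0x8B.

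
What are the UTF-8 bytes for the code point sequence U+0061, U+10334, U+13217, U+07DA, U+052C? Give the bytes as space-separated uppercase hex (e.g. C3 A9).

U+0061: 1-byte form → 61.
U+10334: 4-byte form → F0 90 8C B4.
U+13217: 4-byte form → F0 93 88 97.
U+07DA: 2-byte form → DF 9A.
U+052C: 2-byte form → D4 AC.
Concatenated (13 bytes): 61 F0 90 8C B4 F0 93 88 97 DF 9A D4 AC.

61 F0 90 8C B4 F0 93 88 97 DF 9A D4 AC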